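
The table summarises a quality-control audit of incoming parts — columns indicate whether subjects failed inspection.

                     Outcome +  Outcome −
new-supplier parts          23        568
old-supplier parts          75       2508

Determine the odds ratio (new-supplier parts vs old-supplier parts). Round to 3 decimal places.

odds, new-supplier parts = 23/568 = 0.04049
odds, old-supplier parts = 75/2508 = 0.02990
OR = 0.04049 / 0.02990 = 1.354

OR: 1.354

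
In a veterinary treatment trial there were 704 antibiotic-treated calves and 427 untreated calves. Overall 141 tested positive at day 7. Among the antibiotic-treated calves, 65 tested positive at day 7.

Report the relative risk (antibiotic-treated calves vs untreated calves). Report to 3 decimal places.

antibiotic-treated calves without the outcome: 704 − 65 = 639
untreated calves with the outcome: 141 − 65 = 76
untreated calves without the outcome: 427 − 76 = 351
risk, antibiotic-treated calves = 65/704 = 0.0923
risk, untreated calves = 76/427 = 0.1780
RR = 0.0923 / 0.1780 = 0.519

RR = 0.519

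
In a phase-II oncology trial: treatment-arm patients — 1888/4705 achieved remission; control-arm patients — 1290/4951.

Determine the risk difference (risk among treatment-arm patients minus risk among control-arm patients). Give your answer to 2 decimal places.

RD: 0.14

risk, treatment-arm patients = 1888/4705 = 0.4013
risk, control-arm patients = 1290/4951 = 0.2606
risk difference = 0.4013 − 0.2606 = 0.14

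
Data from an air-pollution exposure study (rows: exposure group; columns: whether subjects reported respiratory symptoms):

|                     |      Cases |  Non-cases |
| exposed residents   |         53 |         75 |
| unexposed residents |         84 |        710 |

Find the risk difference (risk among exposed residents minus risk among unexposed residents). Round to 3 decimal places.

0.308

risk, exposed residents = 53/128 = 0.4141
risk, unexposed residents = 84/794 = 0.1058
risk difference = 0.4141 − 0.1058 = 0.308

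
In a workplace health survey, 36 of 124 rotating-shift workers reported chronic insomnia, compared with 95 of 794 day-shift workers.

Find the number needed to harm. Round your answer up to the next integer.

risk, rotating-shift workers = 36/124 = 0.290323
risk, day-shift workers = 95/794 = 0.119647
absolute risk difference = 0.170675
1 / 0.170675 = 5.859 → round up → 6

6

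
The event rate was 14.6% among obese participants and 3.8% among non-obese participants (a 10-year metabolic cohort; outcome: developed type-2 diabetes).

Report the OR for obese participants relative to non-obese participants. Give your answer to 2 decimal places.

odds, obese participants = 0.14600/0.85400 = 0.17096
odds, non-obese participants = 0.03800/0.96200 = 0.03950
OR = 0.17096 / 0.03950 = 4.33

4.33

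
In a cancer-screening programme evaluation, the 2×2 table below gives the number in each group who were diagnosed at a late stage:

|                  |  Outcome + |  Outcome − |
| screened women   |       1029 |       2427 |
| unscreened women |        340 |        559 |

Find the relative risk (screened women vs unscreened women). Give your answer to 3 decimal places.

risk, screened women = 1029/3456 = 0.2977
risk, unscreened women = 340/899 = 0.3782
RR = 0.2977 / 0.3782 = 0.787

RR ≈ 0.787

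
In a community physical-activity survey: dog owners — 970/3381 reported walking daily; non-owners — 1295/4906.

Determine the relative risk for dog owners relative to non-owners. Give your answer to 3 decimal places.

RR ≈ 1.087

risk, dog owners = 970/3381 = 0.2869
risk, non-owners = 1295/4906 = 0.2640
RR = 0.2869 / 0.2640 = 1.087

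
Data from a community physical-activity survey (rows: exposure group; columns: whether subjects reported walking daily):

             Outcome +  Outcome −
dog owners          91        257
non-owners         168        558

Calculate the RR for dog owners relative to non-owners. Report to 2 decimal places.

1.13

risk, dog owners = 91/348 = 0.2615
risk, non-owners = 168/726 = 0.2314
RR = 0.2615 / 0.2314 = 1.13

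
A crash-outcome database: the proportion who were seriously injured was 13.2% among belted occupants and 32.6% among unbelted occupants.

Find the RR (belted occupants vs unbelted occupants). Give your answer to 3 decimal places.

RR = 0.1320 / 0.3260 = 0.405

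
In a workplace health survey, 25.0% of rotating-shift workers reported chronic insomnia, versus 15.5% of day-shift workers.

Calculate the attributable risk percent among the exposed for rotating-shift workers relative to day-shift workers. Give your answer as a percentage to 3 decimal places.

AR% = (0.2500 − 0.1550) / 0.2500 = 0.3800 → 38.000%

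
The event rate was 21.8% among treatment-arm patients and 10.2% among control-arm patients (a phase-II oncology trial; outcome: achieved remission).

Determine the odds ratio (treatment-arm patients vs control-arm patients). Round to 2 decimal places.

odds, treatment-arm patients = 0.2180/0.7820 = 0.2788
odds, control-arm patients = 0.1020/0.8980 = 0.1136
OR = 0.2788 / 0.1136 = 2.45

OR = 2.45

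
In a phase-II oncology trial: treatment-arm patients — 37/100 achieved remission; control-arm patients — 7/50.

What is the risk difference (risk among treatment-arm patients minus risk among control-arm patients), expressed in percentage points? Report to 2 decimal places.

risk, treatment-arm patients = 37/100 = 0.3700
risk, control-arm patients = 7/50 = 0.1400
risk difference = 0.3700 − 0.1400 = 0.2300 → 23.00 percentage points

23.00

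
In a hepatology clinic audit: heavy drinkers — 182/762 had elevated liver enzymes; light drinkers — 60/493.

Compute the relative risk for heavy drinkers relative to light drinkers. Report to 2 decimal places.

risk, heavy drinkers = 182/762 = 0.2388
risk, light drinkers = 60/493 = 0.1217
RR = 0.2388 / 0.1217 = 1.96

RR = 1.96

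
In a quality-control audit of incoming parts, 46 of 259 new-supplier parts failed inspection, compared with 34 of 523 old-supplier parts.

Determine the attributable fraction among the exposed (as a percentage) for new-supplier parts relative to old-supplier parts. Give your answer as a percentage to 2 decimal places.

risk, new-supplier parts = 46/259 = 0.1776
risk, old-supplier parts = 34/523 = 0.0650
AR% = (0.1776 − 0.0650) / 0.1776 = 0.6340 → 63.40%

AR% = 63.40%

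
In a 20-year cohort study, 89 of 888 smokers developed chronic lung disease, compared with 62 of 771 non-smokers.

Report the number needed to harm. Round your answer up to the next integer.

risk, smokers = 89/888 = 0.100225
risk, non-smokers = 62/771 = 0.080415
absolute risk difference = 0.019810
1 / 0.019810 = 50.480 → round up → 51

NNH ≈ 51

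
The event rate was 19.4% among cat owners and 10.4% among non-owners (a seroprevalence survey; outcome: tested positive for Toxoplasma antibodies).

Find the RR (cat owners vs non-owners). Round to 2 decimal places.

RR = 0.1940 / 0.1040 = 1.87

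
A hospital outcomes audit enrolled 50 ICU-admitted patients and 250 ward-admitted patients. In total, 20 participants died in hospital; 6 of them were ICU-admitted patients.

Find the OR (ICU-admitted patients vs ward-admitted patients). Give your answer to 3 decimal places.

2.299

ICU-admitted patients without the outcome: 50 − 6 = 44
ward-admitted patients with the outcome: 20 − 6 = 14
ward-admitted patients without the outcome: 250 − 14 = 236
OR = (6 × 236) / (44 × 14) = 1416/616 ≈ 2.299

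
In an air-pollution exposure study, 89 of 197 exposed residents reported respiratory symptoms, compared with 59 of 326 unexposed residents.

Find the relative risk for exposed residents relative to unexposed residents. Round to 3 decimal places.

RR: 2.496

risk, exposed residents = 89/197 = 0.4518
risk, unexposed residents = 59/326 = 0.1810
RR = 0.4518 / 0.1810 = 2.496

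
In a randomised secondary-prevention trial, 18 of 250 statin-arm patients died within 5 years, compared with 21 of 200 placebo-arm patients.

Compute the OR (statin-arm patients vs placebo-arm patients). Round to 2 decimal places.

odds, statin-arm patients = 18/232 = 0.0776
odds, placebo-arm patients = 21/179 = 0.1173
OR = 0.0776 / 0.1173 = 0.66

OR = 0.66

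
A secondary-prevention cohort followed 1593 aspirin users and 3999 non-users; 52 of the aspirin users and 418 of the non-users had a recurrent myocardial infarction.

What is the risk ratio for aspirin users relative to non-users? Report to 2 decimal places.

0.31

risk, aspirin users = 52/1593 = 0.03264
risk, non-users = 418/3999 = 0.10453
RR = 0.03264 / 0.10453 = 0.31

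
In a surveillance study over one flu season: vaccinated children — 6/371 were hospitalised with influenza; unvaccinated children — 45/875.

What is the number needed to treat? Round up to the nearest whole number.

NNT: 29

risk, vaccinated children = 6/371 = 0.016173
risk, unvaccinated children = 45/875 = 0.051429
absolute risk difference = 0.035256
1 / 0.035256 = 28.364 → round up → 29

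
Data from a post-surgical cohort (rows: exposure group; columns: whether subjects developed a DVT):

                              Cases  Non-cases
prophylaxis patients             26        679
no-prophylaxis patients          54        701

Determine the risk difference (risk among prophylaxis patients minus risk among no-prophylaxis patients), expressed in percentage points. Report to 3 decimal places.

risk, prophylaxis patients = 26/705 = 0.03688
risk, no-prophylaxis patients = 54/755 = 0.07152
risk difference = 0.03688 − 0.07152 = -0.03464 → -3.464 percentage points

-3.464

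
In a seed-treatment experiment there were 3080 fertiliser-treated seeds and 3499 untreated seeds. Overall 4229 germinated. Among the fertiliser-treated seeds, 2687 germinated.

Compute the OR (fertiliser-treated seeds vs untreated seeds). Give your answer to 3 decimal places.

OR ≈ 8.677

fertiliser-treated seeds without the outcome: 3080 − 2687 = 393
untreated seeds with the outcome: 4229 − 2687 = 1542
untreated seeds without the outcome: 3499 − 1542 = 1957
OR = (2687 × 1957) / (393 × 1542) = 5258459/606006 ≈ 8.677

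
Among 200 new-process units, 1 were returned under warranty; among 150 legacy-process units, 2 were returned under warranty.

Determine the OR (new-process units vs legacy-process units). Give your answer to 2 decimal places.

odds, new-process units = 1/199 = 0.00503
odds, legacy-process units = 2/148 = 0.01351
OR = 0.00503 / 0.01351 = 0.37

OR ≈ 0.37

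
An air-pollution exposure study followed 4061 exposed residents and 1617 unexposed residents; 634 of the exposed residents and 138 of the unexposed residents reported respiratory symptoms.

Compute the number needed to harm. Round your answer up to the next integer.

risk, exposed residents = 634/4061 = 0.156119
risk, unexposed residents = 138/1617 = 0.085343
absolute risk difference = 0.070776
1 / 0.070776 = 14.129 → round up → 15

NNH ≈ 15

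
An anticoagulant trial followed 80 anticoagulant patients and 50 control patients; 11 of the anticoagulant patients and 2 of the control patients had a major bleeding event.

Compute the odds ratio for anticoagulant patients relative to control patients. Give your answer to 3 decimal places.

3.826

odds, anticoagulant patients = 11/69 = 0.15942
odds, control patients = 2/48 = 0.04167
OR = 0.15942 / 0.04167 = 3.826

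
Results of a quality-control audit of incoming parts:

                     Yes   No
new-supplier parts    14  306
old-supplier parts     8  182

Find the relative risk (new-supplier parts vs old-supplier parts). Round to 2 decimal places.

risk, new-supplier parts = 14/320 = 0.04375
risk, old-supplier parts = 8/190 = 0.04211
RR = 0.04375 / 0.04211 = 1.04

1.04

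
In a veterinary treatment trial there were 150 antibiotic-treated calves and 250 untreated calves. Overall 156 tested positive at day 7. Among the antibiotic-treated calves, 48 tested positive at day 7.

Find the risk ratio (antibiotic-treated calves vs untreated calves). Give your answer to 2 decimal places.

RR ≈ 0.74

antibiotic-treated calves without the outcome: 150 − 48 = 102
untreated calves with the outcome: 156 − 48 = 108
untreated calves without the outcome: 250 − 108 = 142
risk, antibiotic-treated calves = 48/150 = 0.3200
risk, untreated calves = 108/250 = 0.4320
RR = 0.3200 / 0.4320 = 0.74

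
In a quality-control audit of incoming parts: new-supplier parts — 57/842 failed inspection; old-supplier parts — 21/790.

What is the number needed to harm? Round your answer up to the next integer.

25

risk, new-supplier parts = 57/842 = 0.067696
risk, old-supplier parts = 21/790 = 0.026582
absolute risk difference = 0.041114
1 / 0.041114 = 24.323 → round up → 25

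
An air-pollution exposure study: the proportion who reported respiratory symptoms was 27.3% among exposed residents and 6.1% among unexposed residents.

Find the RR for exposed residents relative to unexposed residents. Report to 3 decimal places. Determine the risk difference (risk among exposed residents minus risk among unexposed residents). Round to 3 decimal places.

RR = 0.2730 / 0.0610 = 4.475
risk difference = 0.2730 − 0.0610 = 0.212

RR = 4.475; RD = 0.212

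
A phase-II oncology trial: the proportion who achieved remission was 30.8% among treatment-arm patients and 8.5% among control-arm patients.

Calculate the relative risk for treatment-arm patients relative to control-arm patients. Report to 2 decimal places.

RR = 0.3080 / 0.0850 = 3.62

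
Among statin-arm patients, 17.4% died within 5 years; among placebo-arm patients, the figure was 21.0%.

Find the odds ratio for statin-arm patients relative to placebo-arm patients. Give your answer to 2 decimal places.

odds, statin-arm patients = 0.1740/0.8260 = 0.2107
odds, placebo-arm patients = 0.2100/0.7900 = 0.2658
OR = 0.2107 / 0.2658 = 0.79

OR ≈ 0.79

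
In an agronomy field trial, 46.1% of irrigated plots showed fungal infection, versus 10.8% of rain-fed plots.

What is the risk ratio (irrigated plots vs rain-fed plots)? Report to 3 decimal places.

RR = 0.4610 / 0.1080 = 4.269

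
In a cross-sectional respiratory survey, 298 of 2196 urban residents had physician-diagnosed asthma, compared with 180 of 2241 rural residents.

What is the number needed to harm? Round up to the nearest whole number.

risk, urban residents = 298/2196 = 0.135701
risk, rural residents = 180/2241 = 0.080321
absolute risk difference = 0.055380
1 / 0.055380 = 18.057 → round up → 19

NNH: 19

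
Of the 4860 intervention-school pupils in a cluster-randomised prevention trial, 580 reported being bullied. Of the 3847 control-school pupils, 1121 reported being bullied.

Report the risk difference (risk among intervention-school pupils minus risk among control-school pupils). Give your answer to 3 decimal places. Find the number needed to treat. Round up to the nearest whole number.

RD = -0.172; NNT = 6

risk, intervention-school pupils = 580/4860 = 0.1193
risk, control-school pupils = 1121/3847 = 0.2914
risk difference = 0.1193 − 0.2914 = -0.172
absolute risk difference = 0.172054
1 / 0.172054 = 5.812 → round up → 6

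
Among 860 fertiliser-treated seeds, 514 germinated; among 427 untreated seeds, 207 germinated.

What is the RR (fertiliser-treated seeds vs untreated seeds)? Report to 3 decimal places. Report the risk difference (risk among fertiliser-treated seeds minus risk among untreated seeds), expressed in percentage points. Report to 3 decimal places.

RR = 1.233; RD = 11.290

risk, fertiliser-treated seeds = 514/860 = 0.5977
risk, untreated seeds = 207/427 = 0.4848
RR = 0.5977 / 0.4848 = 1.233
risk difference = 0.5977 − 0.4848 = 0.1129 → 11.290 percentage points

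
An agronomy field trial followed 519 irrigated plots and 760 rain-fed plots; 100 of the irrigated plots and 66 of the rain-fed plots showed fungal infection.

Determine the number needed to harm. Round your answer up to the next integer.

risk, irrigated plots = 100/519 = 0.192678
risk, rain-fed plots = 66/760 = 0.086842
absolute risk difference = 0.105836
1 / 0.105836 = 9.449 → round up → 10

10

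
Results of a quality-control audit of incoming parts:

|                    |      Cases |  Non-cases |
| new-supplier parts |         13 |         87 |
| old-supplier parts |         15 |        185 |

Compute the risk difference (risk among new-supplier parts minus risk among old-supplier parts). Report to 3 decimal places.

0.055

risk, new-supplier parts = 13/100 = 0.1300
risk, old-supplier parts = 15/200 = 0.0750
risk difference = 0.1300 − 0.0750 = 0.055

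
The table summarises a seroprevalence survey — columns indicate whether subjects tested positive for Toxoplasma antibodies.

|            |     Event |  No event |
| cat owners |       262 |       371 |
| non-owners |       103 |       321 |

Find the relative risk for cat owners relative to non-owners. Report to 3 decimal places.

risk, cat owners = 262/633 = 0.4139
risk, non-owners = 103/424 = 0.2429
RR = 0.4139 / 0.2429 = 1.704

1.704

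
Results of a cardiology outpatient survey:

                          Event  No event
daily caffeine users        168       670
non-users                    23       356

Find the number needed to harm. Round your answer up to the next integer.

8

risk, daily caffeine users = 168/838 = 0.200477
risk, non-users = 23/379 = 0.060686
absolute risk difference = 0.139791
1 / 0.139791 = 7.154 → round up → 8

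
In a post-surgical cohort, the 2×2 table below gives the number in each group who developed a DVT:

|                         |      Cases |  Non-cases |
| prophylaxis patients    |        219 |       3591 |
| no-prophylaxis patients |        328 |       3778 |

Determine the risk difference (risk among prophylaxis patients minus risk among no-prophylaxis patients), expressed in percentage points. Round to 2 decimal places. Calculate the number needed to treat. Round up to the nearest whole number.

RD = -2.24; NNT = 45

risk, prophylaxis patients = 219/3810 = 0.0575
risk, no-prophylaxis patients = 328/4106 = 0.0799
risk difference = 0.0575 − 0.0799 = -0.0224 → -2.24 percentage points
absolute risk difference = 0.022403
1 / 0.022403 = 44.637 → round up → 45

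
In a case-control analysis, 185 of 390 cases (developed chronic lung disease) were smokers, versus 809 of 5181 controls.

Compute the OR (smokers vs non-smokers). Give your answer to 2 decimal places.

OR = (185 × 4372) / (809 × 205) = 808820/165845 ≈ 4.88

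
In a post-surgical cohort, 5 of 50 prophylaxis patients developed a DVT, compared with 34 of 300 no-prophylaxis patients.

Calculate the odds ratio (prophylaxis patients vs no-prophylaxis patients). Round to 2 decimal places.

odds, prophylaxis patients = 5/45 = 0.1111
odds, no-prophylaxis patients = 34/266 = 0.1278
OR = 0.1111 / 0.1278 = 0.87

OR = 0.87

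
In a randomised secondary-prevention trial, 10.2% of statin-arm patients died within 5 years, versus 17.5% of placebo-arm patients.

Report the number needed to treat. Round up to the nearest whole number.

absolute risk difference = 0.073000
1 / 0.073000 = 13.699 → round up → 14

NNT ≈ 14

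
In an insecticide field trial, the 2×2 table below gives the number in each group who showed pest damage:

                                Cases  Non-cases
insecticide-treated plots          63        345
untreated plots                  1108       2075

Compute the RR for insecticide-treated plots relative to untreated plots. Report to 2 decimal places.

RR = 0.44

risk, insecticide-treated plots = 63/408 = 0.1544
risk, untreated plots = 1108/3183 = 0.3481
RR = 0.1544 / 0.3481 = 0.44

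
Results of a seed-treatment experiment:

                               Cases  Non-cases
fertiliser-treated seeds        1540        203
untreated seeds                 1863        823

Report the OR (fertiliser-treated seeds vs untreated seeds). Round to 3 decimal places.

OR = (1540 × 823) / (203 × 1863) = 1267420/378189 ≈ 3.351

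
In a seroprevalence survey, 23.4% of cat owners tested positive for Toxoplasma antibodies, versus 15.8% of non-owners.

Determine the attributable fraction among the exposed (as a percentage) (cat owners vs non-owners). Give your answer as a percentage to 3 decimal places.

AR% = (0.2340 − 0.1580) / 0.2340 = 0.3248 → 32.479%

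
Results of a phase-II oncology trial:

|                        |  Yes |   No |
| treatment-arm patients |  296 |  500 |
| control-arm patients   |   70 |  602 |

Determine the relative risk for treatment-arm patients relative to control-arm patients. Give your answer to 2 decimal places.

3.57

risk, treatment-arm patients = 296/796 = 0.3719
risk, control-arm patients = 70/672 = 0.1042
RR = 0.3719 / 0.1042 = 3.57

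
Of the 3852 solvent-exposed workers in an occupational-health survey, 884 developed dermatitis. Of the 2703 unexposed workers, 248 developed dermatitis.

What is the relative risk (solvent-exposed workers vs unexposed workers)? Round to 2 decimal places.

risk, solvent-exposed workers = 884/3852 = 0.2295
risk, unexposed workers = 248/2703 = 0.0917
RR = 0.2295 / 0.0917 = 2.50

2.50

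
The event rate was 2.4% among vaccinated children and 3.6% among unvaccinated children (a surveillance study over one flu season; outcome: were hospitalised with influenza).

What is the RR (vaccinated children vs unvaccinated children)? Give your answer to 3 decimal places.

RR = 0.02400 / 0.03600 = 0.667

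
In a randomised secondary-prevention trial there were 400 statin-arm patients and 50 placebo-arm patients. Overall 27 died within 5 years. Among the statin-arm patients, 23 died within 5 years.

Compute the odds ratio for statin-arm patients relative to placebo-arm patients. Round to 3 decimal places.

OR: 0.702

statin-arm patients without the outcome: 400 − 23 = 377
placebo-arm patients with the outcome: 27 − 23 = 4
placebo-arm patients without the outcome: 50 − 4 = 46
OR = (23 × 46) / (377 × 4) = 1058/1508 ≈ 0.702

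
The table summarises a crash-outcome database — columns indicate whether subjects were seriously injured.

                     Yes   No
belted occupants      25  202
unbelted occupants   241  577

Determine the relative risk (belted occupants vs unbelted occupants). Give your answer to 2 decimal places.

risk, belted occupants = 25/227 = 0.1101
risk, unbelted occupants = 241/818 = 0.2946
RR = 0.1101 / 0.2946 = 0.37

RR = 0.37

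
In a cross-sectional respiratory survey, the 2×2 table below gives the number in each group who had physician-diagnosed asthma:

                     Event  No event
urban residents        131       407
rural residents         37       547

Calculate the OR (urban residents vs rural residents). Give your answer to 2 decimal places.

OR = (131 × 547) / (407 × 37) = 71657/15059 ≈ 4.76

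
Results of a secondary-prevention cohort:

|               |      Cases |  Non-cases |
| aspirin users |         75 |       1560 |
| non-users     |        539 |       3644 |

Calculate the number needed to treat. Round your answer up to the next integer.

NNT = 13

risk, aspirin users = 75/1635 = 0.045872
risk, non-users = 539/4183 = 0.128855
absolute risk difference = 0.082983
1 / 0.082983 = 12.051 → round up → 13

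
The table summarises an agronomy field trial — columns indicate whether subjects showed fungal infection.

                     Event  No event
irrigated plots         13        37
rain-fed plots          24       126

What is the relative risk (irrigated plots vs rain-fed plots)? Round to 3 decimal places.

1.625

risk, irrigated plots = 13/50 = 0.2600
risk, rain-fed plots = 24/150 = 0.1600
RR = 0.2600 / 0.1600 = 1.625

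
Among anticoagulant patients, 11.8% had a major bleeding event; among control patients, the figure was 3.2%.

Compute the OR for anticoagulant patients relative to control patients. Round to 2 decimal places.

odds, anticoagulant patients = 0.11800/0.88200 = 0.13379
odds, control patients = 0.03200/0.96800 = 0.03306
OR = 0.13379 / 0.03306 = 4.05

OR: 4.05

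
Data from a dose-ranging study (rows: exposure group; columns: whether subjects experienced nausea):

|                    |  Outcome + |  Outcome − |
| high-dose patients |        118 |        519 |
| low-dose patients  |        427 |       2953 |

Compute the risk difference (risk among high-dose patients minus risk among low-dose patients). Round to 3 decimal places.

risk, high-dose patients = 118/637 = 0.1852
risk, low-dose patients = 427/3380 = 0.1263
risk difference = 0.1852 − 0.1263 = 0.059

0.059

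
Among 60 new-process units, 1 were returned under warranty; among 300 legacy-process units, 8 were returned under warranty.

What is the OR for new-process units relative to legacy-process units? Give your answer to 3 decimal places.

OR = (1 × 292) / (59 × 8) = 292/472 ≈ 0.619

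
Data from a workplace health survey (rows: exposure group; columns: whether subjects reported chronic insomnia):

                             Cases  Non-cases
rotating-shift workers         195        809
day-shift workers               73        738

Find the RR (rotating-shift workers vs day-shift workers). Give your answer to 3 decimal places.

RR ≈ 2.158

risk, rotating-shift workers = 195/1004 = 0.1942
risk, day-shift workers = 73/811 = 0.0900
RR = 0.1942 / 0.0900 = 2.158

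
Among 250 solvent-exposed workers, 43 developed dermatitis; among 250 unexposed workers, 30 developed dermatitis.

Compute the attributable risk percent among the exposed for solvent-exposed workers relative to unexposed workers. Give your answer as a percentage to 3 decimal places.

AR%: 30.233%

risk, solvent-exposed workers = 43/250 = 0.1720
risk, unexposed workers = 30/250 = 0.1200
AR% = (0.1720 − 0.1200) / 0.1720 = 0.3023 → 30.233%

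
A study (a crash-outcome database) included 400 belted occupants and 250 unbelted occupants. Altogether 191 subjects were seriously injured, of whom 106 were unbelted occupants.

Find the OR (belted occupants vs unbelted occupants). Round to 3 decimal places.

belted occupants with the outcome: 191 − 106 = 85
belted occupants without the outcome: 400 − 85 = 315
unbelted occupants without the outcome: 250 − 106 = 144
OR = (85 × 144) / (315 × 106) = 12240/33390 ≈ 0.367

0.367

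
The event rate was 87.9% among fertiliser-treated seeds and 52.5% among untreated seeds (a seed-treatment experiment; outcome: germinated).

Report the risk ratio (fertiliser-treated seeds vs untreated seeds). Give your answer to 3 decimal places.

RR = 0.8790 / 0.5250 = 1.674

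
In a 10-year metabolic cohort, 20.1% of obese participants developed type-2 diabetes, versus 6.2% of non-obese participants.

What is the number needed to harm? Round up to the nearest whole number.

absolute risk difference = 0.139000
1 / 0.139000 = 7.194 → round up → 8

NNH: 8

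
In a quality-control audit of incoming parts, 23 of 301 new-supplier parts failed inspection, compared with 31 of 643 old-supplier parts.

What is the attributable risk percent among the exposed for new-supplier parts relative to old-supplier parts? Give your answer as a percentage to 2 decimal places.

36.91%

risk, new-supplier parts = 23/301 = 0.07641
risk, old-supplier parts = 31/643 = 0.04821
AR% = (0.07641 − 0.04821) / 0.07641 = 0.3691 → 36.91%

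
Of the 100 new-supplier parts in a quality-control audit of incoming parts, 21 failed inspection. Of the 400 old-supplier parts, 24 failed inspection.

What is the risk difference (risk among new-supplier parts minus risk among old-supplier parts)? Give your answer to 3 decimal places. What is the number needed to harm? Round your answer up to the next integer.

RD = 0.150; NNH = 7

risk, new-supplier parts = 21/100 = 0.2100
risk, old-supplier parts = 24/400 = 0.0600
risk difference = 0.2100 − 0.0600 = 0.150
absolute risk difference = 0.150000
1 / 0.150000 = 6.667 → round up → 7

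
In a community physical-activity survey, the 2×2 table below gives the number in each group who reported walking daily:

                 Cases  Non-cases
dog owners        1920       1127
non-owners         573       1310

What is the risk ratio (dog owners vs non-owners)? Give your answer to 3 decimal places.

risk, dog owners = 1920/3047 = 0.6301
risk, non-owners = 573/1883 = 0.3043
RR = 0.6301 / 0.3043 = 2.071

RR: 2.071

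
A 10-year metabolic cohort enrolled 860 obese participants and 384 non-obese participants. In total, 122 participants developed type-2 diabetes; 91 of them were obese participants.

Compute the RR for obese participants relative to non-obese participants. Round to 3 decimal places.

obese participants without the outcome: 860 − 91 = 769
non-obese participants with the outcome: 122 − 91 = 31
non-obese participants without the outcome: 384 − 31 = 353
risk, obese participants = 91/860 = 0.1058
risk, non-obese participants = 31/384 = 0.0807
RR = 0.1058 / 0.0807 = 1.311

RR ≈ 1.311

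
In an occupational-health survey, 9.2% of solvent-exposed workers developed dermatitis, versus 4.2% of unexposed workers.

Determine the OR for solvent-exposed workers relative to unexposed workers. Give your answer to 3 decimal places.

OR ≈ 2.311

odds, solvent-exposed workers = 0.09200/0.90800 = 0.10132
odds, unexposed workers = 0.04200/0.95800 = 0.04384
OR = 0.10132 / 0.04384 = 2.311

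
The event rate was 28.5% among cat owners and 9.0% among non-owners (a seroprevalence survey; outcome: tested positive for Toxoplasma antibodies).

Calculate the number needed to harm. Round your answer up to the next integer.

NNH = 6

absolute risk difference = 0.195000
1 / 0.195000 = 5.128 → round up → 6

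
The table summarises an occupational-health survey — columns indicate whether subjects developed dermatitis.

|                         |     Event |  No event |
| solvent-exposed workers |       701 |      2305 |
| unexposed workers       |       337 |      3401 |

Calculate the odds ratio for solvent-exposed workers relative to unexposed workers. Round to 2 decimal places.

OR: 3.07

odds, solvent-exposed workers = 701/2305 = 0.3041
odds, unexposed workers = 337/3401 = 0.0991
OR = 0.3041 / 0.0991 = 3.07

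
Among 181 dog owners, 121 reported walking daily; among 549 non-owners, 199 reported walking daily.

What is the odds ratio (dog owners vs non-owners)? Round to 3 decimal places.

OR = (121 × 350) / (60 × 199) = 42350/11940 ≈ 3.547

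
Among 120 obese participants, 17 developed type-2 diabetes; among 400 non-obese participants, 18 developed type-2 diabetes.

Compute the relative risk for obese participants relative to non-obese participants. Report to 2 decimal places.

RR = 3.15

risk, obese participants = 17/120 = 0.14167
risk, non-obese participants = 18/400 = 0.04500
RR = 0.14167 / 0.04500 = 3.15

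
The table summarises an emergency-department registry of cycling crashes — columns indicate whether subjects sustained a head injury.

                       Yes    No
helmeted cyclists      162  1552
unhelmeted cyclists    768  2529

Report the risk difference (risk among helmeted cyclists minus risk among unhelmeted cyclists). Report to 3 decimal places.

risk, helmeted cyclists = 162/1714 = 0.0945
risk, unhelmeted cyclists = 768/3297 = 0.2329
risk difference = 0.0945 − 0.2329 = -0.138

-0.138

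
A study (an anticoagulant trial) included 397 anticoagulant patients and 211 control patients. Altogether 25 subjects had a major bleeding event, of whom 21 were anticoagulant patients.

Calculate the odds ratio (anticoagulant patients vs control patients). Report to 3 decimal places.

anticoagulant patients without the outcome: 397 − 21 = 376
control patients with the outcome: 25 − 21 = 4
control patients without the outcome: 211 − 4 = 207
OR = (21 × 207) / (376 × 4) = 4347/1504 ≈ 2.890

2.890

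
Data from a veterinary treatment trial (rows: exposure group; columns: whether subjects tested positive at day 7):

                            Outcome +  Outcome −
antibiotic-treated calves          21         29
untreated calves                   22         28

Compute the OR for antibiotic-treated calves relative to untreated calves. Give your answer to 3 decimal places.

0.922

odds, antibiotic-treated calves = 21/29 = 0.7241
odds, untreated calves = 22/28 = 0.7857
OR = 0.7241 / 0.7857 = 0.922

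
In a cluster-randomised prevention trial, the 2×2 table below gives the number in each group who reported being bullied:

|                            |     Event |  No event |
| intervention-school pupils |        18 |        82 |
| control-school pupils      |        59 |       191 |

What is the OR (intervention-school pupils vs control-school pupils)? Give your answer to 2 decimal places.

OR = (18 × 191) / (82 × 59) = 3438/4838 ≈ 0.71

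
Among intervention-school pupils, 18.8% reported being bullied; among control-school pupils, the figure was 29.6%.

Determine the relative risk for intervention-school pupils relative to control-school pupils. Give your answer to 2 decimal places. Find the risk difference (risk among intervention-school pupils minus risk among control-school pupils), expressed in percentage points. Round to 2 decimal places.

RR = 0.64; RD = -10.80

RR = 0.1880 / 0.2960 = 0.64
risk difference = 0.1880 − 0.2960 = -0.1080 → -10.80 percentage points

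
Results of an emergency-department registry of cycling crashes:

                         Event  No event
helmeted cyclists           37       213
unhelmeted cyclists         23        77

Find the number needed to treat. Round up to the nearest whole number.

NNT: 13

risk, helmeted cyclists = 37/250 = 0.148000
risk, unhelmeted cyclists = 23/100 = 0.230000
absolute risk difference = 0.082000
1 / 0.082000 = 12.195 → round up → 13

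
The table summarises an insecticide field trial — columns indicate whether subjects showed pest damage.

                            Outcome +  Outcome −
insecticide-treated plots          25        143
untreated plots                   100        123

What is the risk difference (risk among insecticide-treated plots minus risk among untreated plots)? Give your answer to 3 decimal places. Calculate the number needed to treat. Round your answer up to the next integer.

risk, insecticide-treated plots = 25/168 = 0.1488
risk, untreated plots = 100/223 = 0.4484
risk difference = 0.1488 − 0.4484 = -0.300
absolute risk difference = 0.299621
1 / 0.299621 = 3.338 → round up → 4

RD = -0.300; NNT = 4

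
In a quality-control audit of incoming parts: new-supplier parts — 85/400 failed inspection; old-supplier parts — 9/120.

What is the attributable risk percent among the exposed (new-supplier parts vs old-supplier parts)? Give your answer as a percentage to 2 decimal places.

64.71%

risk, new-supplier parts = 85/400 = 0.2125
risk, old-supplier parts = 9/120 = 0.0750
AR% = (0.2125 − 0.0750) / 0.2125 = 0.6471 → 64.71%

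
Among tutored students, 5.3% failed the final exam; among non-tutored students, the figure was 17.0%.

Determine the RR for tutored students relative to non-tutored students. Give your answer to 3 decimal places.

RR = 0.0530 / 0.1700 = 0.312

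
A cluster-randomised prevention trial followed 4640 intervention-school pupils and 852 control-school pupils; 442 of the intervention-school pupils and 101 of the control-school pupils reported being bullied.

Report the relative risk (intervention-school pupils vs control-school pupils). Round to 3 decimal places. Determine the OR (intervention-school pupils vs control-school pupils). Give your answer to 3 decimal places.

RR = 0.804; OR = 0.783

risk, intervention-school pupils = 442/4640 = 0.0953
risk, control-school pupils = 101/852 = 0.1185
RR = 0.0953 / 0.1185 = 0.804
odds, intervention-school pupils = 442/4198 = 0.1053
odds, control-school pupils = 101/751 = 0.1345
OR = 0.1053 / 0.1345 = 0.783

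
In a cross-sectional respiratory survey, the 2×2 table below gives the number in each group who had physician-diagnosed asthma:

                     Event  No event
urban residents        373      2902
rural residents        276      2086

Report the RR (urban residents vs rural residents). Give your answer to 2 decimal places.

risk, urban residents = 373/3275 = 0.1139
risk, rural residents = 276/2362 = 0.1169
RR = 0.1139 / 0.1169 = 0.97

RR ≈ 0.97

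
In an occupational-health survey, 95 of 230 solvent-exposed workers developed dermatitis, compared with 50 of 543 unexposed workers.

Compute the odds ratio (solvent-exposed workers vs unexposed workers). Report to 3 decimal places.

OR = (95 × 493) / (135 × 50) = 46835/6750 ≈ 6.939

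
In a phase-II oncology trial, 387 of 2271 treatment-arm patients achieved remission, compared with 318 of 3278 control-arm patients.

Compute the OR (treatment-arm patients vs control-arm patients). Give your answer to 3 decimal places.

OR = (387 × 2960) / (1884 × 318) = 1145520/599112 ≈ 1.912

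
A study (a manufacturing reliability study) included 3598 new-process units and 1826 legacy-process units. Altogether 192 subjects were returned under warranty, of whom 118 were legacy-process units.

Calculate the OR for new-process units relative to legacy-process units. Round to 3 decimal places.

new-process units with the outcome: 192 − 118 = 74
new-process units without the outcome: 3598 − 74 = 3524
legacy-process units without the outcome: 1826 − 118 = 1708
odds, new-process units = 74/3524 = 0.02100
odds, legacy-process units = 118/1708 = 0.06909
OR = 0.02100 / 0.06909 = 0.304

OR ≈ 0.304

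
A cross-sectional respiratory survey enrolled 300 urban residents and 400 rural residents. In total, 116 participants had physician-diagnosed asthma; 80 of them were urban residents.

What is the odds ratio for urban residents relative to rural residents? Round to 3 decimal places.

OR: 3.677

urban residents without the outcome: 300 − 80 = 220
rural residents with the outcome: 116 − 80 = 36
rural residents without the outcome: 400 − 36 = 364
OR = (80 × 364) / (220 × 36) = 29120/7920 ≈ 3.677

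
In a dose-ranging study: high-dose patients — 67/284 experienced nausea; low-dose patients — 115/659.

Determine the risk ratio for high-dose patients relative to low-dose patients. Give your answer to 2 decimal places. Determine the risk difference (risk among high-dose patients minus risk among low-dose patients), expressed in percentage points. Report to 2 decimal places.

RR = 1.35; RD = 6.14

risk, high-dose patients = 67/284 = 0.2359
risk, low-dose patients = 115/659 = 0.1745
RR = 0.2359 / 0.1745 = 1.35
risk difference = 0.2359 − 0.1745 = 0.0614 → 6.14 percentage points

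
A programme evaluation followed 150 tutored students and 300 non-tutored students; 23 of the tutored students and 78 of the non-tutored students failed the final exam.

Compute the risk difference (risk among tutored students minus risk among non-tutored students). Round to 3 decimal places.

risk, tutored students = 23/150 = 0.1533
risk, non-tutored students = 78/300 = 0.2600
risk difference = 0.1533 − 0.2600 = -0.107

-0.107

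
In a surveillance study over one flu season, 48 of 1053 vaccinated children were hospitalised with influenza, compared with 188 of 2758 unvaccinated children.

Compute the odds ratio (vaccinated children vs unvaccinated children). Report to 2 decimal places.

odds, vaccinated children = 48/1005 = 0.04776
odds, unvaccinated children = 188/2570 = 0.07315
OR = 0.04776 / 0.07315 = 0.65

OR = 0.65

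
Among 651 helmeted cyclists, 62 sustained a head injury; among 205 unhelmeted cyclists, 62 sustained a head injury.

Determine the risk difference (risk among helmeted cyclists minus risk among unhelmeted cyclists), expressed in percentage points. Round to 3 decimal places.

RD = -20.720

risk, helmeted cyclists = 62/651 = 0.0952
risk, unhelmeted cyclists = 62/205 = 0.3024
risk difference = 0.0952 − 0.3024 = -0.2072 → -20.720 percentage points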